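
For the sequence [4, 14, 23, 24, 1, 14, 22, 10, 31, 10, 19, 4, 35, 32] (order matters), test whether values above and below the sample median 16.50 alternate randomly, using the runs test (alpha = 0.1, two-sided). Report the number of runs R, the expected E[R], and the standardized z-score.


Step 1: Compute median = 16.50; label A = above, B = below.
Labels in order: BBAABBABABABAA  (n_A = 7, n_B = 7)
Step 2: Count runs R = 10.
Step 3: Under H0 (random ordering), E[R] = 2*n_A*n_B/(n_A+n_B) + 1 = 2*7*7/14 + 1 = 8.0000.
        Var[R] = 2*n_A*n_B*(2*n_A*n_B - n_A - n_B) / ((n_A+n_B)^2 * (n_A+n_B-1)) = 8232/2548 = 3.2308.
        SD[R] = 1.7974.
Step 4: Continuity-corrected z = (R - 0.5 - E[R]) / SD[R] = (10 - 0.5 - 8.0000) / 1.7974 = 0.8345.
Step 5: Two-sided p-value via normal approximation = 2*(1 - Phi(|z|)) = 0.403986.
Step 6: alpha = 0.1. fail to reject H0.

R = 10, z = 0.8345, p = 0.403986, fail to reject H0.


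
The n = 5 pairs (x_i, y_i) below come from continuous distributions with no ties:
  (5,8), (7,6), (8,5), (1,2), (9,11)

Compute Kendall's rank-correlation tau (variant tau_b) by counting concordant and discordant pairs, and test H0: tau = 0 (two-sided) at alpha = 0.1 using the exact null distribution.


Step 1: Enumerate the 10 unordered pairs (i,j) with i<j and classify each by sign(x_j-x_i) * sign(y_j-y_i).
  (1,2):dx=+2,dy=-2->D; (1,3):dx=+3,dy=-3->D; (1,4):dx=-4,dy=-6->C; (1,5):dx=+4,dy=+3->C
  (2,3):dx=+1,dy=-1->D; (2,4):dx=-6,dy=-4->C; (2,5):dx=+2,dy=+5->C; (3,4):dx=-7,dy=-3->C
  (3,5):dx=+1,dy=+6->C; (4,5):dx=+8,dy=+9->C
Step 2: C = 7, D = 3, total pairs = 10.
Step 3: tau = (C - D)/(n(n-1)/2) = (7 - 3)/10 = 0.400000.
Step 4: Exact two-sided p-value (enumerate n! = 120 permutations of y under H0): p = 0.483333.
Step 5: alpha = 0.1. fail to reject H0.

tau_b = 0.4000 (C=7, D=3), p = 0.483333, fail to reject H0.


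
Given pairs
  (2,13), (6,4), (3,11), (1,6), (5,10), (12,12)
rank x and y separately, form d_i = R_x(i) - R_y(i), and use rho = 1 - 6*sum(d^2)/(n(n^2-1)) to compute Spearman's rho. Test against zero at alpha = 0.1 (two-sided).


Step 1: Rank x and y separately (midranks; no ties here).
rank(x): 2->2, 6->5, 3->3, 1->1, 5->4, 12->6
rank(y): 13->6, 4->1, 11->4, 6->2, 10->3, 12->5
Step 2: d_i = R_x(i) - R_y(i); compute d_i^2.
  (2-6)^2=16, (5-1)^2=16, (3-4)^2=1, (1-2)^2=1, (4-3)^2=1, (6-5)^2=1
sum(d^2) = 36.
Step 3: rho = 1 - 6*36 / (6*(6^2 - 1)) = 1 - 216/210 = -0.028571.
Step 4: Under H0, t = rho * sqrt((n-2)/(1-rho^2)) = -0.0572 ~ t(4).
Step 5: Two-sided p-value from the t-distribution with 4 df = 0.957155.
Step 6: alpha = 0.1. fail to reject H0.

rho = -0.0286, p = 0.957155, fail to reject H0 at alpha = 0.1.


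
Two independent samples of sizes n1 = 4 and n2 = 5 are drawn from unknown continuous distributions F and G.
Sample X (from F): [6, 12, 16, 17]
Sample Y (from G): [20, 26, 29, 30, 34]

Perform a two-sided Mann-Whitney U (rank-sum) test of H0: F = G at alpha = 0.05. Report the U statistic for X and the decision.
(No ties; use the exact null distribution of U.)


Step 1: Combine and sort all 9 observations; assign midranks.
sorted (value, group): (6,X), (12,X), (16,X), (17,X), (20,Y), (26,Y), (29,Y), (30,Y), (34,Y)
ranks: 6->1, 12->2, 16->3, 17->4, 20->5, 26->6, 29->7, 30->8, 34->9
Step 2: Rank sum for X: R1 = 1 + 2 + 3 + 4 = 10.
Step 3: U_X = R1 - n1(n1+1)/2 = 10 - 4*5/2 = 10 - 10 = 0.
       U_Y = n1*n2 - U_X = 20 - 0 = 20.
Step 4: No ties, so the exact null distribution of U (based on enumerating the C(9,4) = 126 equally likely rank assignments) gives the two-sided p-value.
Step 5: p-value = 0.015873; compare to alpha = 0.05. reject H0.

U_X = 0, p = 0.015873, reject H0 at alpha = 0.05.


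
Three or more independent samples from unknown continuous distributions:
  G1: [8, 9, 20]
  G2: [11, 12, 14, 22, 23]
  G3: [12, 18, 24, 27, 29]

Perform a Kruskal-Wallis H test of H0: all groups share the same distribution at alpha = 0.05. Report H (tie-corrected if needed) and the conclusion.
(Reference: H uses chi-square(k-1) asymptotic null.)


Step 1: Combine all N = 13 observations and assign midranks.
sorted (value, group, rank): (8,G1,1), (9,G1,2), (11,G2,3), (12,G2,4.5), (12,G3,4.5), (14,G2,6), (18,G3,7), (20,G1,8), (22,G2,9), (23,G2,10), (24,G3,11), (27,G3,12), (29,G3,13)
Step 2: Sum ranks within each group.
R_1 = 11 (n_1 = 3)
R_2 = 32.5 (n_2 = 5)
R_3 = 47.5 (n_3 = 5)
Step 3: H = 12/(N(N+1)) * sum(R_i^2/n_i) - 3(N+1)
     = 12/(13*14) * (11^2/3 + 32.5^2/5 + 47.5^2/5) - 3*14
     = 0.065934 * 702.833 - 42
     = 4.340659.
Step 4: Ties present; correction factor C = 1 - 6/(13^3 - 13) = 0.997253. Corrected H = 4.340659 / 0.997253 = 4.352617.
Step 5: Under H0, H ~ chi^2(2); p-value = 0.113460.
Step 6: alpha = 0.05. fail to reject H0.

H = 4.3526, df = 2, p = 0.113460, fail to reject H0.


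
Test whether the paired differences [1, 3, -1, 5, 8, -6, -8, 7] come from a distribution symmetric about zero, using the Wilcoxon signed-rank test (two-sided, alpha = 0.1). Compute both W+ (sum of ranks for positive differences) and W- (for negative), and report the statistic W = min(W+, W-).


Step 1: Drop any zero differences (none here) and take |d_i|.
|d| = [1, 3, 1, 5, 8, 6, 8, 7]
Step 2: Midrank |d_i| (ties get averaged ranks).
ranks: |1|->1.5, |3|->3, |1|->1.5, |5|->4, |8|->7.5, |6|->5, |8|->7.5, |7|->6
Step 3: Attach original signs; sum ranks with positive sign and with negative sign.
W+ = 1.5 + 3 + 4 + 7.5 + 6 = 22
W- = 1.5 + 5 + 7.5 = 14
(Check: W+ + W- = 36 should equal n(n+1)/2 = 36.)
Step 4: Test statistic W = min(W+, W-) = 14.
Step 5: Ties in |d|, so use the tie-corrected normal approximation.
        E[W] = n(n+1)/4 = 8*9/4 = 18.
        Tie groups: |d|=1 (t=2), |d|=8 (t=2); sum(t^3 - t) = 12.
        Var[W] = n(n+1)(2n+1)/24 - sum(t^3-t)/48 = 1224/24 - 12/48 = 50.75.
        z = (W - E[W]) / sqrt(Var[W]) = (14 - 18) / 7.1239 = -0.5615.
        Two-sided p = 2*Phi(z) = 0.574464.
Step 6: alpha = 0.1. fail to reject H0.

W+ = 22, W- = 14, W = min = 14, p = 0.574464, fail to reject H0.


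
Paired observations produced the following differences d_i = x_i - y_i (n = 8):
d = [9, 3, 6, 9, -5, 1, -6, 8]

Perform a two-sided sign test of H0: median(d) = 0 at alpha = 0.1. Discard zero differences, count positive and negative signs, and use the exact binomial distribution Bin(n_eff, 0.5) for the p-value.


Step 1: Discard zero differences. Original n = 8; n_eff = number of nonzero differences = 8.
Nonzero differences (with sign): +9, +3, +6, +9, -5, +1, -6, +8
Step 2: Count signs: positive = 6, negative = 2.
Step 3: Under H0: P(positive) = 0.5, so the number of positives S ~ Bin(8, 0.5).
Step 4: Two-sided exact p-value = sum of Bin(8,0.5) probabilities at or below the observed probability = 0.289062.
Step 5: alpha = 0.1. fail to reject H0.

n_eff = 8, pos = 6, neg = 2, p = 0.289062, fail to reject H0.


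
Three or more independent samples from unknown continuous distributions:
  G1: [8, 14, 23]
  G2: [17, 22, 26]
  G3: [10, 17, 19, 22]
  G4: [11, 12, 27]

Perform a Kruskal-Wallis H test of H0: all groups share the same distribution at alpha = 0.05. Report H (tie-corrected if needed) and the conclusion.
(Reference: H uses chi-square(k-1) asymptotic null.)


Step 1: Combine all N = 13 observations and assign midranks.
sorted (value, group, rank): (8,G1,1), (10,G3,2), (11,G4,3), (12,G4,4), (14,G1,5), (17,G2,6.5), (17,G3,6.5), (19,G3,8), (22,G2,9.5), (22,G3,9.5), (23,G1,11), (26,G2,12), (27,G4,13)
Step 2: Sum ranks within each group.
R_1 = 17 (n_1 = 3)
R_2 = 28 (n_2 = 3)
R_3 = 26 (n_3 = 4)
R_4 = 20 (n_4 = 3)
Step 3: H = 12/(N(N+1)) * sum(R_i^2/n_i) - 3(N+1)
     = 12/(13*14) * (17^2/3 + 28^2/3 + 26^2/4 + 20^2/3) - 3*14
     = 0.065934 * 660 - 42
     = 1.516484.
Step 4: Ties present; correction factor C = 1 - 12/(13^3 - 13) = 0.994505. Corrected H = 1.516484 / 0.994505 = 1.524862.
Step 5: Under H0, H ~ chi^2(3); p-value = 0.676544.
Step 6: alpha = 0.05. fail to reject H0.

H = 1.5249, df = 3, p = 0.676544, fail to reject H0.


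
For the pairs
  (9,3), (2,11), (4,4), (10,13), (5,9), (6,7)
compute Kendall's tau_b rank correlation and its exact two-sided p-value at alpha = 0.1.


Step 1: Enumerate the 15 unordered pairs (i,j) with i<j and classify each by sign(x_j-x_i) * sign(y_j-y_i).
  (1,2):dx=-7,dy=+8->D; (1,3):dx=-5,dy=+1->D; (1,4):dx=+1,dy=+10->C; (1,5):dx=-4,dy=+6->D
  (1,6):dx=-3,dy=+4->D; (2,3):dx=+2,dy=-7->D; (2,4):dx=+8,dy=+2->C; (2,5):dx=+3,dy=-2->D
  (2,6):dx=+4,dy=-4->D; (3,4):dx=+6,dy=+9->C; (3,5):dx=+1,dy=+5->C; (3,6):dx=+2,dy=+3->C
  (4,5):dx=-5,dy=-4->C; (4,6):dx=-4,dy=-6->C; (5,6):dx=+1,dy=-2->D
Step 2: C = 7, D = 8, total pairs = 15.
Step 3: tau = (C - D)/(n(n-1)/2) = (7 - 8)/15 = -0.066667.
Step 4: Exact two-sided p-value (enumerate n! = 720 permutations of y under H0): p = 1.000000.
Step 5: alpha = 0.1. fail to reject H0.

tau_b = -0.0667 (C=7, D=8), p = 1.000000, fail to reject H0.


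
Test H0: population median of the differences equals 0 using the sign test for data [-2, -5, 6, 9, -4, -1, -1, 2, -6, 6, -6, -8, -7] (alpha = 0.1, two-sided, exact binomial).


Step 1: Discard zero differences. Original n = 13; n_eff = number of nonzero differences = 13.
Nonzero differences (with sign): -2, -5, +6, +9, -4, -1, -1, +2, -6, +6, -6, -8, -7
Step 2: Count signs: positive = 4, negative = 9.
Step 3: Under H0: P(positive) = 0.5, so the number of positives S ~ Bin(13, 0.5).
Step 4: Two-sided exact p-value = sum of Bin(13,0.5) probabilities at or below the observed probability = 0.266846.
Step 5: alpha = 0.1. fail to reject H0.

n_eff = 13, pos = 4, neg = 9, p = 0.266846, fail to reject H0.


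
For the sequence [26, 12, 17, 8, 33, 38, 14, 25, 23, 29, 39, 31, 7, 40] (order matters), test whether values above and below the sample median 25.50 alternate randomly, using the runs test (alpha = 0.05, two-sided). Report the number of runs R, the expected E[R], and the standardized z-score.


Step 1: Compute median = 25.50; label A = above, B = below.
Labels in order: ABBBAABBBAAABA  (n_A = 7, n_B = 7)
Step 2: Count runs R = 7.
Step 3: Under H0 (random ordering), E[R] = 2*n_A*n_B/(n_A+n_B) + 1 = 2*7*7/14 + 1 = 8.0000.
        Var[R] = 2*n_A*n_B*(2*n_A*n_B - n_A - n_B) / ((n_A+n_B)^2 * (n_A+n_B-1)) = 8232/2548 = 3.2308.
        SD[R] = 1.7974.
Step 4: Continuity-corrected z = (R + 0.5 - E[R]) / SD[R] = (7 + 0.5 - 8.0000) / 1.7974 = -0.2782.
Step 5: Two-sided p-value via normal approximation = 2*(1 - Phi(|z|)) = 0.780879.
Step 6: alpha = 0.05. fail to reject H0.

R = 7, z = -0.2782, p = 0.780879, fail to reject H0.


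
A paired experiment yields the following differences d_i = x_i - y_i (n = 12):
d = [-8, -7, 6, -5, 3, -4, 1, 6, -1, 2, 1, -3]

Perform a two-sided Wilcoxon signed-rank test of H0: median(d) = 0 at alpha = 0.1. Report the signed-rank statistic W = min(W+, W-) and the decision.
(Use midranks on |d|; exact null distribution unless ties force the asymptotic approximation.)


Step 1: Drop any zero differences (none here) and take |d_i|.
|d| = [8, 7, 6, 5, 3, 4, 1, 6, 1, 2, 1, 3]
Step 2: Midrank |d_i| (ties get averaged ranks).
ranks: |8|->12, |7|->11, |6|->9.5, |5|->8, |3|->5.5, |4|->7, |1|->2, |6|->9.5, |1|->2, |2|->4, |1|->2, |3|->5.5
Step 3: Attach original signs; sum ranks with positive sign and with negative sign.
W+ = 9.5 + 5.5 + 2 + 9.5 + 4 + 2 = 32.5
W- = 12 + 11 + 8 + 7 + 2 + 5.5 = 45.5
(Check: W+ + W- = 78 should equal n(n+1)/2 = 78.)
Step 4: Test statistic W = min(W+, W-) = 32.5.
Step 5: Ties in |d|, so use the tie-corrected normal approximation.
        E[W] = n(n+1)/4 = 12*13/4 = 39.
        Tie groups: |d|=1 (t=3), |d|=3 (t=2), |d|=6 (t=2); sum(t^3 - t) = 36.
        Var[W] = n(n+1)(2n+1)/24 - sum(t^3-t)/48 = 3900/24 - 36/48 = 161.75.
        z = (W - E[W]) / sqrt(Var[W]) = (32.5 - 39) / 12.7181 = -0.5111.
        Two-sided p = 2*Phi(z) = 0.609293.
Step 6: alpha = 0.1. fail to reject H0.

W+ = 32.5, W- = 45.5, W = min = 32.5, p = 0.609293, fail to reject H0.


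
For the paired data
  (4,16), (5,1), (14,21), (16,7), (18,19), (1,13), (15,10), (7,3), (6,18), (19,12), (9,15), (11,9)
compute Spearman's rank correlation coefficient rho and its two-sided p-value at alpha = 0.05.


Step 1: Rank x and y separately (midranks; no ties here).
rank(x): 4->2, 5->3, 14->8, 16->10, 18->11, 1->1, 15->9, 7->5, 6->4, 19->12, 9->6, 11->7
rank(y): 16->9, 1->1, 21->12, 7->3, 19->11, 13->7, 10->5, 3->2, 18->10, 12->6, 15->8, 9->4
Step 2: d_i = R_x(i) - R_y(i); compute d_i^2.
  (2-9)^2=49, (3-1)^2=4, (8-12)^2=16, (10-3)^2=49, (11-11)^2=0, (1-7)^2=36, (9-5)^2=16, (5-2)^2=9, (4-10)^2=36, (12-6)^2=36, (6-8)^2=4, (7-4)^2=9
sum(d^2) = 264.
Step 3: rho = 1 - 6*264 / (12*(12^2 - 1)) = 1 - 1584/1716 = 0.076923.
Step 4: Under H0, t = rho * sqrt((n-2)/(1-rho^2)) = 0.2440 ~ t(10).
Step 5: Two-sided p-value from the t-distribution with 10 df = 0.812183.
Step 6: alpha = 0.05. fail to reject H0.

rho = 0.0769, p = 0.812183, fail to reject H0 at alpha = 0.05.


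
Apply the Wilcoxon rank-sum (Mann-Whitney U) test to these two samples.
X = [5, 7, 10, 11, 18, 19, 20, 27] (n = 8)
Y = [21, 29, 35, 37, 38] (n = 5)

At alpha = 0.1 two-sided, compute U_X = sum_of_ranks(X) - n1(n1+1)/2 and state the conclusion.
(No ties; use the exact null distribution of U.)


Step 1: Combine and sort all 13 observations; assign midranks.
sorted (value, group): (5,X), (7,X), (10,X), (11,X), (18,X), (19,X), (20,X), (21,Y), (27,X), (29,Y), (35,Y), (37,Y), (38,Y)
ranks: 5->1, 7->2, 10->3, 11->4, 18->5, 19->6, 20->7, 21->8, 27->9, 29->10, 35->11, 37->12, 38->13
Step 2: Rank sum for X: R1 = 1 + 2 + 3 + 4 + 5 + 6 + 7 + 9 = 37.
Step 3: U_X = R1 - n1(n1+1)/2 = 37 - 8*9/2 = 37 - 36 = 1.
       U_Y = n1*n2 - U_X = 40 - 1 = 39.
Step 4: No ties, so the exact null distribution of U (based on enumerating the C(13,8) = 1287 equally likely rank assignments) gives the two-sided p-value.
Step 5: p-value = 0.003108; compare to alpha = 0.1. reject H0.

U_X = 1, p = 0.003108, reject H0 at alpha = 0.1.


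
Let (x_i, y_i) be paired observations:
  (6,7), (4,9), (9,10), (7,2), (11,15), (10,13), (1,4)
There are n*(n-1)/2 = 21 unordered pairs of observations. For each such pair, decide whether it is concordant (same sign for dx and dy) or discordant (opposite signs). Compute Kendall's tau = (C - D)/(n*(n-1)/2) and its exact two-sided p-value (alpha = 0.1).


Step 1: Enumerate the 21 unordered pairs (i,j) with i<j and classify each by sign(x_j-x_i) * sign(y_j-y_i).
  (1,2):dx=-2,dy=+2->D; (1,3):dx=+3,dy=+3->C; (1,4):dx=+1,dy=-5->D; (1,5):dx=+5,dy=+8->C
  (1,6):dx=+4,dy=+6->C; (1,7):dx=-5,dy=-3->C; (2,3):dx=+5,dy=+1->C; (2,4):dx=+3,dy=-7->D
  (2,5):dx=+7,dy=+6->C; (2,6):dx=+6,dy=+4->C; (2,7):dx=-3,dy=-5->C; (3,4):dx=-2,dy=-8->C
  (3,5):dx=+2,dy=+5->C; (3,6):dx=+1,dy=+3->C; (3,7):dx=-8,dy=-6->C; (4,5):dx=+4,dy=+13->C
  (4,6):dx=+3,dy=+11->C; (4,7):dx=-6,dy=+2->D; (5,6):dx=-1,dy=-2->C; (5,7):dx=-10,dy=-11->C
  (6,7):dx=-9,dy=-9->C
Step 2: C = 17, D = 4, total pairs = 21.
Step 3: tau = (C - D)/(n(n-1)/2) = (17 - 4)/21 = 0.619048.
Step 4: Exact two-sided p-value (enumerate n! = 5040 permutations of y under H0): p = 0.069048.
Step 5: alpha = 0.1. reject H0.

tau_b = 0.6190 (C=17, D=4), p = 0.069048, reject H0.


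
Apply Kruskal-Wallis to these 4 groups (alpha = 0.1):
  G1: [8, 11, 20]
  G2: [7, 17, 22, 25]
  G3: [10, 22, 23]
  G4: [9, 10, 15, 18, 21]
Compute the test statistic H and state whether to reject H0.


Step 1: Combine all N = 15 observations and assign midranks.
sorted (value, group, rank): (7,G2,1), (8,G1,2), (9,G4,3), (10,G3,4.5), (10,G4,4.5), (11,G1,6), (15,G4,7), (17,G2,8), (18,G4,9), (20,G1,10), (21,G4,11), (22,G2,12.5), (22,G3,12.5), (23,G3,14), (25,G2,15)
Step 2: Sum ranks within each group.
R_1 = 18 (n_1 = 3)
R_2 = 36.5 (n_2 = 4)
R_3 = 31 (n_3 = 3)
R_4 = 34.5 (n_4 = 5)
Step 3: H = 12/(N(N+1)) * sum(R_i^2/n_i) - 3(N+1)
     = 12/(15*16) * (18^2/3 + 36.5^2/4 + 31^2/3 + 34.5^2/5) - 3*16
     = 0.050000 * 999.446 - 48
     = 1.972292.
Step 4: Ties present; correction factor C = 1 - 12/(15^3 - 15) = 0.996429. Corrected H = 1.972292 / 0.996429 = 1.979361.
Step 5: Under H0, H ~ chi^2(3); p-value = 0.576701.
Step 6: alpha = 0.1. fail to reject H0.

H = 1.9794, df = 3, p = 0.576701, fail to reject H0.


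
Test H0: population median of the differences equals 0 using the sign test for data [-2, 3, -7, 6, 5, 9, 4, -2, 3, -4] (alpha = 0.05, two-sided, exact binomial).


Step 1: Discard zero differences. Original n = 10; n_eff = number of nonzero differences = 10.
Nonzero differences (with sign): -2, +3, -7, +6, +5, +9, +4, -2, +3, -4
Step 2: Count signs: positive = 6, negative = 4.
Step 3: Under H0: P(positive) = 0.5, so the number of positives S ~ Bin(10, 0.5).
Step 4: Two-sided exact p-value = sum of Bin(10,0.5) probabilities at or below the observed probability = 0.753906.
Step 5: alpha = 0.05. fail to reject H0.

n_eff = 10, pos = 6, neg = 4, p = 0.753906, fail to reject H0.


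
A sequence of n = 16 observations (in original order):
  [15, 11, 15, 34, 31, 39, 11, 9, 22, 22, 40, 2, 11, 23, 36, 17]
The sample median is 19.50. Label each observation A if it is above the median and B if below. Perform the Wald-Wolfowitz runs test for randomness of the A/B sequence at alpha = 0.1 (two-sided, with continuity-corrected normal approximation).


Step 1: Compute median = 19.50; label A = above, B = below.
Labels in order: BBBAAABBAAABBAAB  (n_A = 8, n_B = 8)
Step 2: Count runs R = 7.
Step 3: Under H0 (random ordering), E[R] = 2*n_A*n_B/(n_A+n_B) + 1 = 2*8*8/16 + 1 = 9.0000.
        Var[R] = 2*n_A*n_B*(2*n_A*n_B - n_A - n_B) / ((n_A+n_B)^2 * (n_A+n_B-1)) = 14336/3840 = 3.7333.
        SD[R] = 1.9322.
Step 4: Continuity-corrected z = (R + 0.5 - E[R]) / SD[R] = (7 + 0.5 - 9.0000) / 1.9322 = -0.7763.
Step 5: Two-sided p-value via normal approximation = 2*(1 - Phi(|z|)) = 0.437558.
Step 6: alpha = 0.1. fail to reject H0.

R = 7, z = -0.7763, p = 0.437558, fail to reject H0.


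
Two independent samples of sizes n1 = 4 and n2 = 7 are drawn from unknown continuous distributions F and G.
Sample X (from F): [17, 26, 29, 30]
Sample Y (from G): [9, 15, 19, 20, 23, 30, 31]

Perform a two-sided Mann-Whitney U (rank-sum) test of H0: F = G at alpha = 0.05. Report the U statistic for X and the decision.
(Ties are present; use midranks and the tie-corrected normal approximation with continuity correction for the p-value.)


Step 1: Combine and sort all 11 observations; assign midranks.
sorted (value, group): (9,Y), (15,Y), (17,X), (19,Y), (20,Y), (23,Y), (26,X), (29,X), (30,X), (30,Y), (31,Y)
ranks: 9->1, 15->2, 17->3, 19->4, 20->5, 23->6, 26->7, 29->8, 30->9.5, 30->9.5, 31->11
Step 2: Rank sum for X: R1 = 3 + 7 + 8 + 9.5 = 27.5.
Step 3: U_X = R1 - n1(n1+1)/2 = 27.5 - 4*5/2 = 27.5 - 10 = 17.5.
       U_Y = n1*n2 - U_X = 28 - 17.5 = 10.5.
Step 4: Ties are present, so use the tie-corrected normal approximation (with continuity correction) for the p-value.
Step 5: p-value = 0.569872; compare to alpha = 0.05. fail to reject H0.

U_X = 17.5, p = 0.569872, fail to reject H0 at alpha = 0.05.


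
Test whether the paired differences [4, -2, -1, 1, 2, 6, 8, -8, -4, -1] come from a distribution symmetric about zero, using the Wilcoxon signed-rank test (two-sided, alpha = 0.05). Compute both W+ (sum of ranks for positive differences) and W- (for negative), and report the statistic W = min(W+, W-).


Step 1: Drop any zero differences (none here) and take |d_i|.
|d| = [4, 2, 1, 1, 2, 6, 8, 8, 4, 1]
Step 2: Midrank |d_i| (ties get averaged ranks).
ranks: |4|->6.5, |2|->4.5, |1|->2, |1|->2, |2|->4.5, |6|->8, |8|->9.5, |8|->9.5, |4|->6.5, |1|->2
Step 3: Attach original signs; sum ranks with positive sign and with negative sign.
W+ = 6.5 + 2 + 4.5 + 8 + 9.5 = 30.5
W- = 4.5 + 2 + 9.5 + 6.5 + 2 = 24.5
(Check: W+ + W- = 55 should equal n(n+1)/2 = 55.)
Step 4: Test statistic W = min(W+, W-) = 24.5.
Step 5: Ties in |d|, so use the tie-corrected normal approximation.
        E[W] = n(n+1)/4 = 10*11/4 = 27.5.
        Tie groups: |d|=1 (t=3), |d|=2 (t=2), |d|=4 (t=2), |d|=8 (t=2); sum(t^3 - t) = 42.
        Var[W] = n(n+1)(2n+1)/24 - sum(t^3-t)/48 = 2310/24 - 42/48 = 95.375.
        z = (W - E[W]) / sqrt(Var[W]) = (24.5 - 27.5) / 9.7660 = -0.3072.
        Two-sided p = 2*Phi(z) = 0.758700.
Step 6: alpha = 0.05. fail to reject H0.

W+ = 30.5, W- = 24.5, W = min = 24.5, p = 0.758700, fail to reject H0.


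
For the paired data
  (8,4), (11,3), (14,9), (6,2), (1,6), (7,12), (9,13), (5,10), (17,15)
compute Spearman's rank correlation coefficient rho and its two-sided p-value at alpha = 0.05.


Step 1: Rank x and y separately (midranks; no ties here).
rank(x): 8->5, 11->7, 14->8, 6->3, 1->1, 7->4, 9->6, 5->2, 17->9
rank(y): 4->3, 3->2, 9->5, 2->1, 6->4, 12->7, 13->8, 10->6, 15->9
Step 2: d_i = R_x(i) - R_y(i); compute d_i^2.
  (5-3)^2=4, (7-2)^2=25, (8-5)^2=9, (3-1)^2=4, (1-4)^2=9, (4-7)^2=9, (6-8)^2=4, (2-6)^2=16, (9-9)^2=0
sum(d^2) = 80.
Step 3: rho = 1 - 6*80 / (9*(9^2 - 1)) = 1 - 480/720 = 0.333333.
Step 4: Under H0, t = rho * sqrt((n-2)/(1-rho^2)) = 0.9354 ~ t(7).
Step 5: Two-sided p-value from the t-distribution with 7 df = 0.380713.
Step 6: alpha = 0.05. fail to reject H0.

rho = 0.3333, p = 0.380713, fail to reject H0 at alpha = 0.05.


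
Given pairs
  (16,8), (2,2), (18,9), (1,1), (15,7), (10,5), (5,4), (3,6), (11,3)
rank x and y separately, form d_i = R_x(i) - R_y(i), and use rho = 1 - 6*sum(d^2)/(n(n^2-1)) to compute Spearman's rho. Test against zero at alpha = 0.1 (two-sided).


Step 1: Rank x and y separately (midranks; no ties here).
rank(x): 16->8, 2->2, 18->9, 1->1, 15->7, 10->5, 5->4, 3->3, 11->6
rank(y): 8->8, 2->2, 9->9, 1->1, 7->7, 5->5, 4->4, 6->6, 3->3
Step 2: d_i = R_x(i) - R_y(i); compute d_i^2.
  (8-8)^2=0, (2-2)^2=0, (9-9)^2=0, (1-1)^2=0, (7-7)^2=0, (5-5)^2=0, (4-4)^2=0, (3-6)^2=9, (6-3)^2=9
sum(d^2) = 18.
Step 3: rho = 1 - 6*18 / (9*(9^2 - 1)) = 1 - 108/720 = 0.850000.
Step 4: Under H0, t = rho * sqrt((n-2)/(1-rho^2)) = 4.2691 ~ t(7).
Step 5: Two-sided p-value from the t-distribution with 7 df = 0.003705.
Step 6: alpha = 0.1. reject H0.

rho = 0.8500, p = 0.003705, reject H0 at alpha = 0.1.


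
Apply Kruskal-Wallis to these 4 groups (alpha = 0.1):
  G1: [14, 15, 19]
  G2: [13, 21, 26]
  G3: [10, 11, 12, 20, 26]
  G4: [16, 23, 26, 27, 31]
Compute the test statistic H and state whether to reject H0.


Step 1: Combine all N = 16 observations and assign midranks.
sorted (value, group, rank): (10,G3,1), (11,G3,2), (12,G3,3), (13,G2,4), (14,G1,5), (15,G1,6), (16,G4,7), (19,G1,8), (20,G3,9), (21,G2,10), (23,G4,11), (26,G2,13), (26,G3,13), (26,G4,13), (27,G4,15), (31,G4,16)
Step 2: Sum ranks within each group.
R_1 = 19 (n_1 = 3)
R_2 = 27 (n_2 = 3)
R_3 = 28 (n_3 = 5)
R_4 = 62 (n_4 = 5)
Step 3: H = 12/(N(N+1)) * sum(R_i^2/n_i) - 3(N+1)
     = 12/(16*17) * (19^2/3 + 27^2/3 + 28^2/5 + 62^2/5) - 3*17
     = 0.044118 * 1288.93 - 51
     = 5.864706.
Step 4: Ties present; correction factor C = 1 - 24/(16^3 - 16) = 0.994118. Corrected H = 5.864706 / 0.994118 = 5.899408.
Step 5: Under H0, H ~ chi^2(3); p-value = 0.116608.
Step 6: alpha = 0.1. fail to reject H0.

H = 5.8994, df = 3, p = 0.116608, fail to reject H0.


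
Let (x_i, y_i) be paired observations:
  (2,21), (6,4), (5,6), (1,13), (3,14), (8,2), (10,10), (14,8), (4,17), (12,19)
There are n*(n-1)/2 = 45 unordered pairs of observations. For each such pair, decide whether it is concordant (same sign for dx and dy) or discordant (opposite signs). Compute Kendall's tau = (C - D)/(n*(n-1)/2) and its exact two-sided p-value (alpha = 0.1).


Step 1: Enumerate the 45 unordered pairs (i,j) with i<j and classify each by sign(x_j-x_i) * sign(y_j-y_i).
  (1,2):dx=+4,dy=-17->D; (1,3):dx=+3,dy=-15->D; (1,4):dx=-1,dy=-8->C; (1,5):dx=+1,dy=-7->D
  (1,6):dx=+6,dy=-19->D; (1,7):dx=+8,dy=-11->D; (1,8):dx=+12,dy=-13->D; (1,9):dx=+2,dy=-4->D
  (1,10):dx=+10,dy=-2->D; (2,3):dx=-1,dy=+2->D; (2,4):dx=-5,dy=+9->D; (2,5):dx=-3,dy=+10->D
  (2,6):dx=+2,dy=-2->D; (2,7):dx=+4,dy=+6->C; (2,8):dx=+8,dy=+4->C; (2,9):dx=-2,dy=+13->D
  (2,10):dx=+6,dy=+15->C; (3,4):dx=-4,dy=+7->D; (3,5):dx=-2,dy=+8->D; (3,6):dx=+3,dy=-4->D
  (3,7):dx=+5,dy=+4->C; (3,8):dx=+9,dy=+2->C; (3,9):dx=-1,dy=+11->D; (3,10):dx=+7,dy=+13->C
  (4,5):dx=+2,dy=+1->C; (4,6):dx=+7,dy=-11->D; (4,7):dx=+9,dy=-3->D; (4,8):dx=+13,dy=-5->D
  (4,9):dx=+3,dy=+4->C; (4,10):dx=+11,dy=+6->C; (5,6):dx=+5,dy=-12->D; (5,7):dx=+7,dy=-4->D
  (5,8):dx=+11,dy=-6->D; (5,9):dx=+1,dy=+3->C; (5,10):dx=+9,dy=+5->C; (6,7):dx=+2,dy=+8->C
  (6,8):dx=+6,dy=+6->C; (6,9):dx=-4,dy=+15->D; (6,10):dx=+4,dy=+17->C; (7,8):dx=+4,dy=-2->D
  (7,9):dx=-6,dy=+7->D; (7,10):dx=+2,dy=+9->C; (8,9):dx=-10,dy=+9->D; (8,10):dx=-2,dy=+11->D
  (9,10):dx=+8,dy=+2->C
Step 2: C = 17, D = 28, total pairs = 45.
Step 3: tau = (C - D)/(n(n-1)/2) = (17 - 28)/45 = -0.244444.
Step 4: Exact two-sided p-value (enumerate n! = 3628800 permutations of y under H0): p = 0.380720.
Step 5: alpha = 0.1. fail to reject H0.

tau_b = -0.2444 (C=17, D=28), p = 0.380720, fail to reject H0.


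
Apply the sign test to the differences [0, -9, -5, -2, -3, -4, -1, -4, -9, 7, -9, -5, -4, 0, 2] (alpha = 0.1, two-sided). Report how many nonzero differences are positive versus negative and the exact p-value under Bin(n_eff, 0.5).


Step 1: Discard zero differences. Original n = 15; n_eff = number of nonzero differences = 13.
Nonzero differences (with sign): -9, -5, -2, -3, -4, -1, -4, -9, +7, -9, -5, -4, +2
Step 2: Count signs: positive = 2, negative = 11.
Step 3: Under H0: P(positive) = 0.5, so the number of positives S ~ Bin(13, 0.5).
Step 4: Two-sided exact p-value = sum of Bin(13,0.5) probabilities at or below the observed probability = 0.022461.
Step 5: alpha = 0.1. reject H0.

n_eff = 13, pos = 2, neg = 11, p = 0.022461, reject H0.


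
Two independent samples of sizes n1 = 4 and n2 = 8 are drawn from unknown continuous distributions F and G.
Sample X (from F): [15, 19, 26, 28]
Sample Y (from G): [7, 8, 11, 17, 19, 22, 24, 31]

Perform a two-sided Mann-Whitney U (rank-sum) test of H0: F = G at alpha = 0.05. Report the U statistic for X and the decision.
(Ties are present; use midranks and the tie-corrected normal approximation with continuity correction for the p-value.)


Step 1: Combine and sort all 12 observations; assign midranks.
sorted (value, group): (7,Y), (8,Y), (11,Y), (15,X), (17,Y), (19,X), (19,Y), (22,Y), (24,Y), (26,X), (28,X), (31,Y)
ranks: 7->1, 8->2, 11->3, 15->4, 17->5, 19->6.5, 19->6.5, 22->8, 24->9, 26->10, 28->11, 31->12
Step 2: Rank sum for X: R1 = 4 + 6.5 + 10 + 11 = 31.5.
Step 3: U_X = R1 - n1(n1+1)/2 = 31.5 - 4*5/2 = 31.5 - 10 = 21.5.
       U_Y = n1*n2 - U_X = 32 - 21.5 = 10.5.
Step 4: Ties are present, so use the tie-corrected normal approximation (with continuity correction) for the p-value.
Step 5: p-value = 0.394938; compare to alpha = 0.05. fail to reject H0.

U_X = 21.5, p = 0.394938, fail to reject H0 at alpha = 0.05.


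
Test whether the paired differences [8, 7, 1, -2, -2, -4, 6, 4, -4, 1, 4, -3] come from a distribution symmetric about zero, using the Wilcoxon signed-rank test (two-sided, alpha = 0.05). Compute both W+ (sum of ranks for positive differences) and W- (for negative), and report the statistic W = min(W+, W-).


Step 1: Drop any zero differences (none here) and take |d_i|.
|d| = [8, 7, 1, 2, 2, 4, 6, 4, 4, 1, 4, 3]
Step 2: Midrank |d_i| (ties get averaged ranks).
ranks: |8|->12, |7|->11, |1|->1.5, |2|->3.5, |2|->3.5, |4|->7.5, |6|->10, |4|->7.5, |4|->7.5, |1|->1.5, |4|->7.5, |3|->5
Step 3: Attach original signs; sum ranks with positive sign and with negative sign.
W+ = 12 + 11 + 1.5 + 10 + 7.5 + 1.5 + 7.5 = 51
W- = 3.5 + 3.5 + 7.5 + 7.5 + 5 = 27
(Check: W+ + W- = 78 should equal n(n+1)/2 = 78.)
Step 4: Test statistic W = min(W+, W-) = 27.
Step 5: Ties in |d|, so use the tie-corrected normal approximation.
        E[W] = n(n+1)/4 = 12*13/4 = 39.
        Tie groups: |d|=1 (t=2), |d|=2 (t=2), |d|=4 (t=4); sum(t^3 - t) = 72.
        Var[W] = n(n+1)(2n+1)/24 - sum(t^3-t)/48 = 3900/24 - 72/48 = 161.
        z = (W - E[W]) / sqrt(Var[W]) = (27 - 39) / 12.6886 = -0.9457.
        Two-sided p = 2*Phi(z) = 0.344285.
Step 6: alpha = 0.05. fail to reject H0.

W+ = 51, W- = 27, W = min = 27, p = 0.344285, fail to reject H0.


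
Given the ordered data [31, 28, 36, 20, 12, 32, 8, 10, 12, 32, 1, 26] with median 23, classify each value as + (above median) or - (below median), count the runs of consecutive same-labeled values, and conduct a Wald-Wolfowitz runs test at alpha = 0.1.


Step 1: Compute median = 23; label A = above, B = below.
Labels in order: AAABBABBBABA  (n_A = 6, n_B = 6)
Step 2: Count runs R = 7.
Step 3: Under H0 (random ordering), E[R] = 2*n_A*n_B/(n_A+n_B) + 1 = 2*6*6/12 + 1 = 7.0000.
        Var[R] = 2*n_A*n_B*(2*n_A*n_B - n_A - n_B) / ((n_A+n_B)^2 * (n_A+n_B-1)) = 4320/1584 = 2.7273.
        SD[R] = 1.6514.
Step 4: R = E[R], so z = 0 with no continuity correction.
Step 5: Two-sided p-value via normal approximation = 2*(1 - Phi(|z|)) = 1.000000.
Step 6: alpha = 0.1. fail to reject H0.

R = 7, z = 0.0000, p = 1.000000, fail to reject H0.


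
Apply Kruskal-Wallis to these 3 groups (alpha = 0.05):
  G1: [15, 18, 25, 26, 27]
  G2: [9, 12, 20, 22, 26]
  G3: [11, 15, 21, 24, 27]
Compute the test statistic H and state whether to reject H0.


Step 1: Combine all N = 15 observations and assign midranks.
sorted (value, group, rank): (9,G2,1), (11,G3,2), (12,G2,3), (15,G1,4.5), (15,G3,4.5), (18,G1,6), (20,G2,7), (21,G3,8), (22,G2,9), (24,G3,10), (25,G1,11), (26,G1,12.5), (26,G2,12.5), (27,G1,14.5), (27,G3,14.5)
Step 2: Sum ranks within each group.
R_1 = 48.5 (n_1 = 5)
R_2 = 32.5 (n_2 = 5)
R_3 = 39 (n_3 = 5)
Step 3: H = 12/(N(N+1)) * sum(R_i^2/n_i) - 3(N+1)
     = 12/(15*16) * (48.5^2/5 + 32.5^2/5 + 39^2/5) - 3*16
     = 0.050000 * 985.9 - 48
     = 1.295000.
Step 4: Ties present; correction factor C = 1 - 18/(15^3 - 15) = 0.994643. Corrected H = 1.295000 / 0.994643 = 1.301975.
Step 5: Under H0, H ~ chi^2(2); p-value = 0.521531.
Step 6: alpha = 0.05. fail to reject H0.

H = 1.3020, df = 2, p = 0.521531, fail to reject H0.


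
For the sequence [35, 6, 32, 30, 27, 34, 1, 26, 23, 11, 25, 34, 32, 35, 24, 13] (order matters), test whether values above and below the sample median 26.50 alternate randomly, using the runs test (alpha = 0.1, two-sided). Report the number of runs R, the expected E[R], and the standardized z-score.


Step 1: Compute median = 26.50; label A = above, B = below.
Labels in order: ABAAAABBBBBAAABB  (n_A = 8, n_B = 8)
Step 2: Count runs R = 6.
Step 3: Under H0 (random ordering), E[R] = 2*n_A*n_B/(n_A+n_B) + 1 = 2*8*8/16 + 1 = 9.0000.
        Var[R] = 2*n_A*n_B*(2*n_A*n_B - n_A - n_B) / ((n_A+n_B)^2 * (n_A+n_B-1)) = 14336/3840 = 3.7333.
        SD[R] = 1.9322.
Step 4: Continuity-corrected z = (R + 0.5 - E[R]) / SD[R] = (6 + 0.5 - 9.0000) / 1.9322 = -1.2939.
Step 5: Two-sided p-value via normal approximation = 2*(1 - Phi(|z|)) = 0.195709.
Step 6: alpha = 0.1. fail to reject H0.

R = 6, z = -1.2939, p = 0.195709, fail to reject H0.


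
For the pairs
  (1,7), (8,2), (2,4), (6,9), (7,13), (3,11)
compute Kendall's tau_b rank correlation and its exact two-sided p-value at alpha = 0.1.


Step 1: Enumerate the 15 unordered pairs (i,j) with i<j and classify each by sign(x_j-x_i) * sign(y_j-y_i).
  (1,2):dx=+7,dy=-5->D; (1,3):dx=+1,dy=-3->D; (1,4):dx=+5,dy=+2->C; (1,5):dx=+6,dy=+6->C
  (1,6):dx=+2,dy=+4->C; (2,3):dx=-6,dy=+2->D; (2,4):dx=-2,dy=+7->D; (2,5):dx=-1,dy=+11->D
  (2,6):dx=-5,dy=+9->D; (3,4):dx=+4,dy=+5->C; (3,5):dx=+5,dy=+9->C; (3,6):dx=+1,dy=+7->C
  (4,5):dx=+1,dy=+4->C; (4,6):dx=-3,dy=+2->D; (5,6):dx=-4,dy=-2->C
Step 2: C = 8, D = 7, total pairs = 15.
Step 3: tau = (C - D)/(n(n-1)/2) = (8 - 7)/15 = 0.066667.
Step 4: Exact two-sided p-value (enumerate n! = 720 permutations of y under H0): p = 1.000000.
Step 5: alpha = 0.1. fail to reject H0.

tau_b = 0.0667 (C=8, D=7), p = 1.000000, fail to reject H0.


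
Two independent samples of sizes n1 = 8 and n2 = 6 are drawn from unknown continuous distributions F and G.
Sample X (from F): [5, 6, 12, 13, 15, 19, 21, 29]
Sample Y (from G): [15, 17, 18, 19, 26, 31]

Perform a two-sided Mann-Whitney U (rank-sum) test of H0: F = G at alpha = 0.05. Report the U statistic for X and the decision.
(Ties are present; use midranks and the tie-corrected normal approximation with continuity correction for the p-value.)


Step 1: Combine and sort all 14 observations; assign midranks.
sorted (value, group): (5,X), (6,X), (12,X), (13,X), (15,X), (15,Y), (17,Y), (18,Y), (19,X), (19,Y), (21,X), (26,Y), (29,X), (31,Y)
ranks: 5->1, 6->2, 12->3, 13->4, 15->5.5, 15->5.5, 17->7, 18->8, 19->9.5, 19->9.5, 21->11, 26->12, 29->13, 31->14
Step 2: Rank sum for X: R1 = 1 + 2 + 3 + 4 + 5.5 + 9.5 + 11 + 13 = 49.
Step 3: U_X = R1 - n1(n1+1)/2 = 49 - 8*9/2 = 49 - 36 = 13.
       U_Y = n1*n2 - U_X = 48 - 13 = 35.
Step 4: Ties are present, so use the tie-corrected normal approximation (with continuity correction) for the p-value.
Step 5: p-value = 0.174295; compare to alpha = 0.05. fail to reject H0.

U_X = 13, p = 0.174295, fail to reject H0 at alpha = 0.05.


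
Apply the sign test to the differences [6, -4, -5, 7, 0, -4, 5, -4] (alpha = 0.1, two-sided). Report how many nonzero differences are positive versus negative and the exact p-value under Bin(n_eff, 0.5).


Step 1: Discard zero differences. Original n = 8; n_eff = number of nonzero differences = 7.
Nonzero differences (with sign): +6, -4, -5, +7, -4, +5, -4
Step 2: Count signs: positive = 3, negative = 4.
Step 3: Under H0: P(positive) = 0.5, so the number of positives S ~ Bin(7, 0.5).
Step 4: Two-sided exact p-value = sum of Bin(7,0.5) probabilities at or below the observed probability = 1.000000.
Step 5: alpha = 0.1. fail to reject H0.

n_eff = 7, pos = 3, neg = 4, p = 1.000000, fail to reject H0.


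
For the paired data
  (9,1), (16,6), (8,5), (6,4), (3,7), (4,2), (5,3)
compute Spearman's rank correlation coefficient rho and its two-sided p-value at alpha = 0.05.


Step 1: Rank x and y separately (midranks; no ties here).
rank(x): 9->6, 16->7, 8->5, 6->4, 3->1, 4->2, 5->3
rank(y): 1->1, 6->6, 5->5, 4->4, 7->7, 2->2, 3->3
Step 2: d_i = R_x(i) - R_y(i); compute d_i^2.
  (6-1)^2=25, (7-6)^2=1, (5-5)^2=0, (4-4)^2=0, (1-7)^2=36, (2-2)^2=0, (3-3)^2=0
sum(d^2) = 62.
Step 3: rho = 1 - 6*62 / (7*(7^2 - 1)) = 1 - 372/336 = -0.107143.
Step 4: Under H0, t = rho * sqrt((n-2)/(1-rho^2)) = -0.2410 ~ t(5).
Step 5: Two-sided p-value from the t-distribution with 5 df = 0.819151.
Step 6: alpha = 0.05. fail to reject H0.

rho = -0.1071, p = 0.819151, fail to reject H0 at alpha = 0.05.


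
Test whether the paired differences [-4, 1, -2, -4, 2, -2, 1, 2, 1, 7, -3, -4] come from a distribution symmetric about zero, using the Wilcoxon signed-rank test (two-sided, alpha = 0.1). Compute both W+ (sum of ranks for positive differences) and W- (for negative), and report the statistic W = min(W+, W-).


Step 1: Drop any zero differences (none here) and take |d_i|.
|d| = [4, 1, 2, 4, 2, 2, 1, 2, 1, 7, 3, 4]
Step 2: Midrank |d_i| (ties get averaged ranks).
ranks: |4|->10, |1|->2, |2|->5.5, |4|->10, |2|->5.5, |2|->5.5, |1|->2, |2|->5.5, |1|->2, |7|->12, |3|->8, |4|->10
Step 3: Attach original signs; sum ranks with positive sign and with negative sign.
W+ = 2 + 5.5 + 2 + 5.5 + 2 + 12 = 29
W- = 10 + 5.5 + 10 + 5.5 + 8 + 10 = 49
(Check: W+ + W- = 78 should equal n(n+1)/2 = 78.)
Step 4: Test statistic W = min(W+, W-) = 29.
Step 5: Ties in |d|, so use the tie-corrected normal approximation.
        E[W] = n(n+1)/4 = 12*13/4 = 39.
        Tie groups: |d|=1 (t=3), |d|=2 (t=4), |d|=4 (t=3); sum(t^3 - t) = 108.
        Var[W] = n(n+1)(2n+1)/24 - sum(t^3-t)/48 = 3900/24 - 108/48 = 160.25.
        z = (W - E[W]) / sqrt(Var[W]) = (29 - 39) / 12.6590 = -0.7900.
        Two-sided p = 2*Phi(z) = 0.429556.
Step 6: alpha = 0.1. fail to reject H0.

W+ = 29, W- = 49, W = min = 29, p = 0.429556, fail to reject H0.


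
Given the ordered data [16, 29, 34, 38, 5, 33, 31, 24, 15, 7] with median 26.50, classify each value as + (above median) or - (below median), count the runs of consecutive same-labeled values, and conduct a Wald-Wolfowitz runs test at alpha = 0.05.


Step 1: Compute median = 26.50; label A = above, B = below.
Labels in order: BAAABAABBB  (n_A = 5, n_B = 5)
Step 2: Count runs R = 5.
Step 3: Under H0 (random ordering), E[R] = 2*n_A*n_B/(n_A+n_B) + 1 = 2*5*5/10 + 1 = 6.0000.
        Var[R] = 2*n_A*n_B*(2*n_A*n_B - n_A - n_B) / ((n_A+n_B)^2 * (n_A+n_B-1)) = 2000/900 = 2.2222.
        SD[R] = 1.4907.
Step 4: Continuity-corrected z = (R + 0.5 - E[R]) / SD[R] = (5 + 0.5 - 6.0000) / 1.4907 = -0.3354.
Step 5: Two-sided p-value via normal approximation = 2*(1 - Phi(|z|)) = 0.737316.
Step 6: alpha = 0.05. fail to reject H0.

R = 5, z = -0.3354, p = 0.737316, fail to reject H0.


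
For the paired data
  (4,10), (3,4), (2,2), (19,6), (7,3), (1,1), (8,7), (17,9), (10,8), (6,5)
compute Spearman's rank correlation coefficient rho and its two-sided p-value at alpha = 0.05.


Step 1: Rank x and y separately (midranks; no ties here).
rank(x): 4->4, 3->3, 2->2, 19->10, 7->6, 1->1, 8->7, 17->9, 10->8, 6->5
rank(y): 10->10, 4->4, 2->2, 6->6, 3->3, 1->1, 7->7, 9->9, 8->8, 5->5
Step 2: d_i = R_x(i) - R_y(i); compute d_i^2.
  (4-10)^2=36, (3-4)^2=1, (2-2)^2=0, (10-6)^2=16, (6-3)^2=9, (1-1)^2=0, (7-7)^2=0, (9-9)^2=0, (8-8)^2=0, (5-5)^2=0
sum(d^2) = 62.
Step 3: rho = 1 - 6*62 / (10*(10^2 - 1)) = 1 - 372/990 = 0.624242.
Step 4: Under H0, t = rho * sqrt((n-2)/(1-rho^2)) = 2.2601 ~ t(8).
Step 5: Two-sided p-value from the t-distribution with 8 df = 0.053718.
Step 6: alpha = 0.05. fail to reject H0.

rho = 0.6242, p = 0.053718, fail to reject H0 at alpha = 0.05.


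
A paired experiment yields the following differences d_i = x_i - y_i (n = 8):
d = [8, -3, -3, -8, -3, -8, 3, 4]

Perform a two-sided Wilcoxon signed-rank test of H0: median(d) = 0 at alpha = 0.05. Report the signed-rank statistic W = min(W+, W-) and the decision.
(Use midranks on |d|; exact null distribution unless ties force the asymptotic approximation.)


Step 1: Drop any zero differences (none here) and take |d_i|.
|d| = [8, 3, 3, 8, 3, 8, 3, 4]
Step 2: Midrank |d_i| (ties get averaged ranks).
ranks: |8|->7, |3|->2.5, |3|->2.5, |8|->7, |3|->2.5, |8|->7, |3|->2.5, |4|->5
Step 3: Attach original signs; sum ranks with positive sign and with negative sign.
W+ = 7 + 2.5 + 5 = 14.5
W- = 2.5 + 2.5 + 7 + 2.5 + 7 = 21.5
(Check: W+ + W- = 36 should equal n(n+1)/2 = 36.)
Step 4: Test statistic W = min(W+, W-) = 14.5.
Step 5: Ties in |d|, so use the tie-corrected normal approximation.
        E[W] = n(n+1)/4 = 8*9/4 = 18.
        Tie groups: |d|=3 (t=4), |d|=8 (t=3); sum(t^3 - t) = 84.
        Var[W] = n(n+1)(2n+1)/24 - sum(t^3-t)/48 = 1224/24 - 84/48 = 49.25.
        z = (W - E[W]) / sqrt(Var[W]) = (14.5 - 18) / 7.0178 = -0.4987.
        Two-sided p = 2*Phi(z) = 0.617970.
Step 6: alpha = 0.05. fail to reject H0.

W+ = 14.5, W- = 21.5, W = min = 14.5, p = 0.617970, fail to reject H0.


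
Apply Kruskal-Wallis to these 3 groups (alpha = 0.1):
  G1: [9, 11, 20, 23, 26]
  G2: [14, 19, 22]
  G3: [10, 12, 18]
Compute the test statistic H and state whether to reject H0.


Step 1: Combine all N = 11 observations and assign midranks.
sorted (value, group, rank): (9,G1,1), (10,G3,2), (11,G1,3), (12,G3,4), (14,G2,5), (18,G3,6), (19,G2,7), (20,G1,8), (22,G2,9), (23,G1,10), (26,G1,11)
Step 2: Sum ranks within each group.
R_1 = 33 (n_1 = 5)
R_2 = 21 (n_2 = 3)
R_3 = 12 (n_3 = 3)
Step 3: H = 12/(N(N+1)) * sum(R_i^2/n_i) - 3(N+1)
     = 12/(11*12) * (33^2/5 + 21^2/3 + 12^2/3) - 3*12
     = 0.090909 * 412.8 - 36
     = 1.527273.
Step 4: No ties, so H is used without correction.
Step 5: Under H0, H ~ chi^2(2); p-value = 0.465969.
Step 6: alpha = 0.1. fail to reject H0.

H = 1.5273, df = 2, p = 0.465969, fail to reject H0.


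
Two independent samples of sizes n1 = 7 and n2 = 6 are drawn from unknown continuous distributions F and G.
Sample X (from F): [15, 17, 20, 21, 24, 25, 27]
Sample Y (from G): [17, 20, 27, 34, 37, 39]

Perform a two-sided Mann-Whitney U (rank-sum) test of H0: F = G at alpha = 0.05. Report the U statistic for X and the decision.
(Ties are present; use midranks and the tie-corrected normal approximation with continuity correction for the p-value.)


Step 1: Combine and sort all 13 observations; assign midranks.
sorted (value, group): (15,X), (17,X), (17,Y), (20,X), (20,Y), (21,X), (24,X), (25,X), (27,X), (27,Y), (34,Y), (37,Y), (39,Y)
ranks: 15->1, 17->2.5, 17->2.5, 20->4.5, 20->4.5, 21->6, 24->7, 25->8, 27->9.5, 27->9.5, 34->11, 37->12, 39->13
Step 2: Rank sum for X: R1 = 1 + 2.5 + 4.5 + 6 + 7 + 8 + 9.5 = 38.5.
Step 3: U_X = R1 - n1(n1+1)/2 = 38.5 - 7*8/2 = 38.5 - 28 = 10.5.
       U_Y = n1*n2 - U_X = 42 - 10.5 = 31.5.
Step 4: Ties are present, so use the tie-corrected normal approximation (with continuity correction) for the p-value.
Step 5: p-value = 0.151431; compare to alpha = 0.05. fail to reject H0.

U_X = 10.5, p = 0.151431, fail to reject H0 at alpha = 0.05.
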